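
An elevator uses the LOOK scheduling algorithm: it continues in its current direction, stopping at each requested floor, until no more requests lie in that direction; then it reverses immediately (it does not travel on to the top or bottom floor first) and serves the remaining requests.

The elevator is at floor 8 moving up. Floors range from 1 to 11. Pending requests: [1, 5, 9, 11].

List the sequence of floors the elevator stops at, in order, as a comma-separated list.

Current: 8, moving UP
Serve above first (ascending): [9, 11]
Then reverse, serve below (descending): [5, 1]

Answer: 9, 11, 5, 1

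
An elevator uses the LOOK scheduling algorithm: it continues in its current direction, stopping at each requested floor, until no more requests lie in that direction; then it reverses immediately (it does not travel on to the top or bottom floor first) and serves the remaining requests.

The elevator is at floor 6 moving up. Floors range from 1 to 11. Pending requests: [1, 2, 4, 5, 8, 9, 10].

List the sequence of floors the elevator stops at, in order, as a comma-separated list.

Current: 6, moving UP
Serve above first (ascending): [8, 9, 10]
Then reverse, serve below (descending): [5, 4, 2, 1]

Answer: 8, 9, 10, 5, 4, 2, 1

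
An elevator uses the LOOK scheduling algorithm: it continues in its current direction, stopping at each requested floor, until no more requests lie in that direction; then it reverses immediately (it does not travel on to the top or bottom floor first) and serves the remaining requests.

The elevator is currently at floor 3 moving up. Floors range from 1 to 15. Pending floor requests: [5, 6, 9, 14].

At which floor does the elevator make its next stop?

Answer: 5

Derivation:
Current floor: 3, direction: up
Requests above: [5, 6, 9, 14]
Requests below: []
Moving up and requests lie above → nearest above is min([5, 6, 9, 14]) = 5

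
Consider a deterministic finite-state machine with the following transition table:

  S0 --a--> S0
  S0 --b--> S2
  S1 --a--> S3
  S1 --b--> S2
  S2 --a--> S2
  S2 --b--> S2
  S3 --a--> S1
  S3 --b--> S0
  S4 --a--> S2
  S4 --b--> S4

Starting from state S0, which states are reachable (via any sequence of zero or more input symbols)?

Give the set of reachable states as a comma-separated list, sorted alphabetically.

BFS from S0:
  visit S0: S0--a-->S0 (seen), S0--b-->S2 (new)
  visit S2: S2--a-->S2 (seen), S2--b-->S2 (seen)

Answer: S0, S2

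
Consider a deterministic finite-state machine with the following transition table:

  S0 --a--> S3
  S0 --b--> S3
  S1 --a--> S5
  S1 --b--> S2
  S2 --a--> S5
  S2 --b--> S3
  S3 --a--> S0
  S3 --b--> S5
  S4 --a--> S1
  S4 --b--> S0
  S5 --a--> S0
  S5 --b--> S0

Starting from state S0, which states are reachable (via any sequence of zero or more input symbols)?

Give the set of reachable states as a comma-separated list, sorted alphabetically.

BFS from S0:
  visit S0: S0--a-->S3 (new), S0--b-->S3 (seen)
  visit S3: S3--a-->S0 (seen), S3--b-->S5 (new)
  visit S5: S5--a-->S0 (seen), S5--b-->S0 (seen)

Answer: S0, S3, S5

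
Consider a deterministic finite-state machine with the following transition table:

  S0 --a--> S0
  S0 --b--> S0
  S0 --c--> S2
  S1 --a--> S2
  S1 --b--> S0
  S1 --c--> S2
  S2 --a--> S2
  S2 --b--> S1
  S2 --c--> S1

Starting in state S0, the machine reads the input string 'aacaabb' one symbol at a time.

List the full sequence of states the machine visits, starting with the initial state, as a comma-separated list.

Start: S0
  read 'a': S0 --a--> S0
  read 'a': S0 --a--> S0
  read 'c': S0 --c--> S2
  read 'a': S2 --a--> S2
  read 'a': S2 --a--> S2
  read 'b': S2 --b--> S1
  read 'b': S1 --b--> S0

Answer: S0, S0, S0, S2, S2, S2, S1, S0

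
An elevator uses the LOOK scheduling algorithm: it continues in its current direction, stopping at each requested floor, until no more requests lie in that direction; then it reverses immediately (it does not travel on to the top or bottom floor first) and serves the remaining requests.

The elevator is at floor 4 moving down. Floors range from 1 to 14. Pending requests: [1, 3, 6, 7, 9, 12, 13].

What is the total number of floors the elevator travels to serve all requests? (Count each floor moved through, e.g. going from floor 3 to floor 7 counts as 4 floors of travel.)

Start at floor 4 moving down, LOOK stop order: [3, 1, 6, 7, 9, 12, 13]
  4 → 3: |3-4| = 1, total = 1
  3 → 1: |1-3| = 2, total = 3
  1 → 6: |6-1| = 5, total = 8
  6 → 7: |7-6| = 1, total = 9
  7 → 9: |9-7| = 2, total = 11
  9 → 12: |12-9| = 3, total = 14
  12 → 13: |13-12| = 1, total = 15

Answer: 15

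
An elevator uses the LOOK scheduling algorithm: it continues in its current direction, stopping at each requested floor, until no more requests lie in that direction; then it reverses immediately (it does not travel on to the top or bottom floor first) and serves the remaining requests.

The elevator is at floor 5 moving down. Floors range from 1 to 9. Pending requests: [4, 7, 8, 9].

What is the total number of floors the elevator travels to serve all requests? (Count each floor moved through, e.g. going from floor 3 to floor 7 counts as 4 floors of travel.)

Answer: 6

Derivation:
Start at floor 5 moving down, LOOK stop order: [4, 7, 8, 9]
  5 → 4: |4-5| = 1, total = 1
  4 → 7: |7-4| = 3, total = 4
  7 → 8: |8-7| = 1, total = 5
  8 → 9: |9-8| = 1, total = 6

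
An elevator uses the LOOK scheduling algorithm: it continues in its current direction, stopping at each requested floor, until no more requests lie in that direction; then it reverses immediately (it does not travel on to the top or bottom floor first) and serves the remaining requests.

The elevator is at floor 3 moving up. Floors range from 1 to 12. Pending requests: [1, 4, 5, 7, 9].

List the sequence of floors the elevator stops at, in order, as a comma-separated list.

Current: 3, moving UP
Serve above first (ascending): [4, 5, 7, 9]
Then reverse, serve below (descending): [1]

Answer: 4, 5, 7, 9, 1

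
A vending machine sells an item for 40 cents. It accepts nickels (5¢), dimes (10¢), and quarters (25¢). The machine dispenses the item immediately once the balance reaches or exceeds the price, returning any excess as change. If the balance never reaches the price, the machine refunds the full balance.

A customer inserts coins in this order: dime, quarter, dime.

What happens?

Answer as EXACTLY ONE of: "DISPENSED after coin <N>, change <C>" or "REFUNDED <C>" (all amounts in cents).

Price: 40¢
Coin 1 (dime, 10¢): balance = 10¢
Coin 2 (quarter, 25¢): balance = 35¢
Coin 3 (dime, 10¢): balance = 45¢
  → balance >= price → DISPENSE, change = 45 - 40 = 5¢

Answer: DISPENSED after coin 3, change 5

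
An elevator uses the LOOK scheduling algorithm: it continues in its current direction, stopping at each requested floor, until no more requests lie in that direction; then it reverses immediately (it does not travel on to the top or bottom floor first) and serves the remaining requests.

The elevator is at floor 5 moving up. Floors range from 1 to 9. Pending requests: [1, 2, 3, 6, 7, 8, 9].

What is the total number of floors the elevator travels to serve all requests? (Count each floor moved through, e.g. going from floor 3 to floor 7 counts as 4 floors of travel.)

Answer: 12

Derivation:
Start at floor 5 moving up, LOOK stop order: [6, 7, 8, 9, 3, 2, 1]
  5 → 6: |6-5| = 1, total = 1
  6 → 7: |7-6| = 1, total = 2
  7 → 8: |8-7| = 1, total = 3
  8 → 9: |9-8| = 1, total = 4
  9 → 3: |3-9| = 6, total = 10
  3 → 2: |2-3| = 1, total = 11
  2 → 1: |1-2| = 1, total = 12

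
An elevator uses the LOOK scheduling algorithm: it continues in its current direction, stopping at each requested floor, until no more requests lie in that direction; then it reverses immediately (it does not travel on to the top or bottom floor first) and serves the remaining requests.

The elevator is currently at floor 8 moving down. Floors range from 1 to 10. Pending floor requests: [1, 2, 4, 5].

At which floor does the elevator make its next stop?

Answer: 5

Derivation:
Current floor: 8, direction: down
Requests above: []
Requests below: [1, 2, 4, 5]
Moving down and requests lie below → nearest below is max([1, 2, 4, 5]) = 5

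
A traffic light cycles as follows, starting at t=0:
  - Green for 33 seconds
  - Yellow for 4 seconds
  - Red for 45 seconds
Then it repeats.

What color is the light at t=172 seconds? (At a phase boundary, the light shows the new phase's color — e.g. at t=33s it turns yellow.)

Cycle length = 33 + 4 + 45 = 82s
t = 172, phase_t = 172 mod 82 = 8
8 < 33 (green end) → GREEN

Answer: green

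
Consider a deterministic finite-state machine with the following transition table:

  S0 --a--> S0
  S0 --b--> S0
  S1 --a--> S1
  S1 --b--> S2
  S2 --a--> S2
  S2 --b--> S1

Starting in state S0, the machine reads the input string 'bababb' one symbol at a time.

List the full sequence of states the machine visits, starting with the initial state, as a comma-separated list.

Answer: S0, S0, S0, S0, S0, S0, S0

Derivation:
Start: S0
  read 'b': S0 --b--> S0
  read 'a': S0 --a--> S0
  read 'b': S0 --b--> S0
  read 'a': S0 --a--> S0
  read 'b': S0 --b--> S0
  read 'b': S0 --b--> S0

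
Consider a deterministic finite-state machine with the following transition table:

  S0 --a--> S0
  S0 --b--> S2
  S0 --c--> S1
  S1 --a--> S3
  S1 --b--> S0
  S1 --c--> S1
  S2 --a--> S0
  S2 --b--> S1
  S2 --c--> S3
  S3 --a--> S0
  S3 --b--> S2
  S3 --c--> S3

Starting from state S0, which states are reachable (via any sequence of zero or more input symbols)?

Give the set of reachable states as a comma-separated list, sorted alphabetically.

Answer: S0, S1, S2, S3

Derivation:
BFS from S0:
  visit S0: S0--a-->S0 (seen), S0--b-->S2 (new), S0--c-->S1 (new)
  visit S2: S2--a-->S0 (seen), S2--b-->S1 (seen), S2--c-->S3 (new)
  visit S1: S1--a-->S3 (seen), S1--b-->S0 (seen), S1--c-->S1 (seen)
  visit S3: S3--a-->S0 (seen), S3--b-->S2 (seen), S3--c-->S3 (seen)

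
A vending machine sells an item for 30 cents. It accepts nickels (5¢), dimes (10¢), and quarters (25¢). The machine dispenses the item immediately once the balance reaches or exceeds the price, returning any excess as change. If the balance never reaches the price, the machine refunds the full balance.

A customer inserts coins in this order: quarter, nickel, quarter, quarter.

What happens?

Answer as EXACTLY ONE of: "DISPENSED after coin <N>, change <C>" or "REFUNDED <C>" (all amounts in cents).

Price: 30¢
Coin 1 (quarter, 25¢): balance = 25¢
Coin 2 (nickel, 5¢): balance = 30¢
  → balance >= price → DISPENSE, change = 30 - 30 = 0¢

Answer: DISPENSED after coin 2, change 0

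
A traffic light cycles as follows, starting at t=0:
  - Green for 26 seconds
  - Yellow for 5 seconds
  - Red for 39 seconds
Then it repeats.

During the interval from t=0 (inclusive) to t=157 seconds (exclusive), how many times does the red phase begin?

Cycle = 26+5+39 = 70s
red phase starts at t = k*70 + 31 for k=0,1,2,...
Need k*70+31 < 157 → k < 1.800
k ∈ {0, ..., 1} → 2 starts

Answer: 2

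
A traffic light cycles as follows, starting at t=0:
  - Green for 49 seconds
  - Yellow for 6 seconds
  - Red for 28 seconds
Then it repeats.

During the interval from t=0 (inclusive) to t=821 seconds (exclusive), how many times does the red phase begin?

Answer: 10

Derivation:
Cycle = 49+6+28 = 83s
red phase starts at t = k*83 + 55 for k=0,1,2,...
Need k*83+55 < 821 → k < 9.229
k ∈ {0, ..., 9} → 10 starts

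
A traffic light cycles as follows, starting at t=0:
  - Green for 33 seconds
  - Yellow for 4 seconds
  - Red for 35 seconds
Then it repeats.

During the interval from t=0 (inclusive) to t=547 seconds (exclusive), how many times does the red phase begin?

Cycle = 33+4+35 = 72s
red phase starts at t = k*72 + 37 for k=0,1,2,...
Need k*72+37 < 547 → k < 7.083
k ∈ {0, ..., 7} → 8 starts

Answer: 8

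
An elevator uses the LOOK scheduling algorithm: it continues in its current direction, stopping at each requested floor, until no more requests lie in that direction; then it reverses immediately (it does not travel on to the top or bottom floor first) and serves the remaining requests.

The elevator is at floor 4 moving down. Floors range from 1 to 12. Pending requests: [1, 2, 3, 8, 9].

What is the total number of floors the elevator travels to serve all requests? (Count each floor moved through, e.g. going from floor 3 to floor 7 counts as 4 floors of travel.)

Answer: 11

Derivation:
Start at floor 4 moving down, LOOK stop order: [3, 2, 1, 8, 9]
  4 → 3: |3-4| = 1, total = 1
  3 → 2: |2-3| = 1, total = 2
  2 → 1: |1-2| = 1, total = 3
  1 → 8: |8-1| = 7, total = 10
  8 → 9: |9-8| = 1, total = 11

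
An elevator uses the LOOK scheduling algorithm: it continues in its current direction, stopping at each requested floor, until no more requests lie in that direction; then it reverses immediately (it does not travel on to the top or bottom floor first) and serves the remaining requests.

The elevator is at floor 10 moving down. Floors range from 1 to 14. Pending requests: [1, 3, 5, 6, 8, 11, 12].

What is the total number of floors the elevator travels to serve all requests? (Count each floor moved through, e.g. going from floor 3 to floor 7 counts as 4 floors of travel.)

Start at floor 10 moving down, LOOK stop order: [8, 6, 5, 3, 1, 11, 12]
  10 → 8: |8-10| = 2, total = 2
  8 → 6: |6-8| = 2, total = 4
  6 → 5: |5-6| = 1, total = 5
  5 → 3: |3-5| = 2, total = 7
  3 → 1: |1-3| = 2, total = 9
  1 → 11: |11-1| = 10, total = 19
  11 → 12: |12-11| = 1, total = 20

Answer: 20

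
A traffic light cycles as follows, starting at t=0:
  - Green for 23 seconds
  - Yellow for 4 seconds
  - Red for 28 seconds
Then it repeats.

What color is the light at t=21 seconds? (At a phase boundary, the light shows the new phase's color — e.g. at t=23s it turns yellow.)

Cycle length = 23 + 4 + 28 = 55s
t = 21, phase_t = 21 mod 55 = 21
21 < 23 (green end) → GREEN

Answer: green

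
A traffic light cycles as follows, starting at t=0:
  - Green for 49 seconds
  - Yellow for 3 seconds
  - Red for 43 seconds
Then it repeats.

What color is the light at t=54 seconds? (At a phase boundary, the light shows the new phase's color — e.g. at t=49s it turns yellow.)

Answer: red

Derivation:
Cycle length = 49 + 3 + 43 = 95s
t = 54, phase_t = 54 mod 95 = 54
54 >= 52 → RED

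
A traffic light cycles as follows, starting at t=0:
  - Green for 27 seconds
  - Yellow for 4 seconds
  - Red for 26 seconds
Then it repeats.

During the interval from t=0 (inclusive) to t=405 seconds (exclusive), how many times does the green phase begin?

Answer: 8

Derivation:
Cycle = 27+4+26 = 57s
green phase starts at t = k*57 + 0 for k=0,1,2,...
Need k*57+0 < 405 → k < 7.105
k ∈ {0, ..., 7} → 8 starts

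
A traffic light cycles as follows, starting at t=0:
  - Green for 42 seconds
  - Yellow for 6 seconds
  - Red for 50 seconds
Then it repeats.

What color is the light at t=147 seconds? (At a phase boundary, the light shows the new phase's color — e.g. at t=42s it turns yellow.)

Cycle length = 42 + 6 + 50 = 98s
t = 147, phase_t = 147 mod 98 = 49
49 >= 48 → RED

Answer: red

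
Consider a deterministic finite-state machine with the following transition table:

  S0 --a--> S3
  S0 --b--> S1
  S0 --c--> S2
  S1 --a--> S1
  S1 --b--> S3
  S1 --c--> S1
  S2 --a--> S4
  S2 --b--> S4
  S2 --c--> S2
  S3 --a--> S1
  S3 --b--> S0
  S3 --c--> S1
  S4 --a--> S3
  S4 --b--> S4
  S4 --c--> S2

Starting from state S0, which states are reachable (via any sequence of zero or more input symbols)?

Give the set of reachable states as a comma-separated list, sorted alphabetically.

BFS from S0:
  visit S0: S0--a-->S3 (new), S0--b-->S1 (new), S0--c-->S2 (new)
  visit S3: S3--a-->S1 (seen), S3--b-->S0 (seen), S3--c-->S1 (seen)
  visit S1: S1--a-->S1 (seen), S1--b-->S3 (seen), S1--c-->S1 (seen)
  visit S2: S2--a-->S4 (new), S2--b-->S4 (seen), S2--c-->S2 (seen)
  visit S4: S4--a-->S3 (seen), S4--b-->S4 (seen), S4--c-->S2 (seen)

Answer: S0, S1, S2, S3, S4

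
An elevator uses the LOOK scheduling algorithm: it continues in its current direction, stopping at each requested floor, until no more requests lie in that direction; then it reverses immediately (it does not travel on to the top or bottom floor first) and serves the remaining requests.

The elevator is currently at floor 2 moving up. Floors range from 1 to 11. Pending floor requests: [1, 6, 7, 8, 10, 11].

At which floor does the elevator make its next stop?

Answer: 6

Derivation:
Current floor: 2, direction: up
Requests above: [6, 7, 8, 10, 11]
Requests below: [1]
Moving up and requests lie above → nearest above is min([6, 7, 8, 10, 11]) = 6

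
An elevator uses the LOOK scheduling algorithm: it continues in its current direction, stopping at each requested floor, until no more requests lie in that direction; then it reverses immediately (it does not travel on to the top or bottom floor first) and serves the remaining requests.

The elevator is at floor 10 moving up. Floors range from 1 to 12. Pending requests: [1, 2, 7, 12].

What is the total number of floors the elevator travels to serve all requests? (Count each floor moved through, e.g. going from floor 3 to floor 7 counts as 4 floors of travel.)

Start at floor 10 moving up, LOOK stop order: [12, 7, 2, 1]
  10 → 12: |12-10| = 2, total = 2
  12 → 7: |7-12| = 5, total = 7
  7 → 2: |2-7| = 5, total = 12
  2 → 1: |1-2| = 1, total = 13

Answer: 13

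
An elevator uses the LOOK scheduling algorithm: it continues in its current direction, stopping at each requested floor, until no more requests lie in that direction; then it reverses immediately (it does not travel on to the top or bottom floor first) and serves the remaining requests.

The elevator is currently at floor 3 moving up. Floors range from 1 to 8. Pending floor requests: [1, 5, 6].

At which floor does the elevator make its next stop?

Current floor: 3, direction: up
Requests above: [5, 6]
Requests below: [1]
Moving up and requests lie above → nearest above is min([5, 6]) = 5

Answer: 5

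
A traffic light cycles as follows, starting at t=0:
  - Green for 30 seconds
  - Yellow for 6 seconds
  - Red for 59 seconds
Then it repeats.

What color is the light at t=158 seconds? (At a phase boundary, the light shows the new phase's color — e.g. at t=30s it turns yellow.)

Answer: red

Derivation:
Cycle length = 30 + 6 + 59 = 95s
t = 158, phase_t = 158 mod 95 = 63
63 >= 36 → RED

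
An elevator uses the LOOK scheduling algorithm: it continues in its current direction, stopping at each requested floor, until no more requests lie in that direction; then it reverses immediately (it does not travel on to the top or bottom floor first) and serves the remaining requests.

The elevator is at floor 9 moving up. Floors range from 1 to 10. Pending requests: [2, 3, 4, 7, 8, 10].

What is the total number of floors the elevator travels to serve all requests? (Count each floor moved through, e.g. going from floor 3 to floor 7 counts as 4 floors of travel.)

Start at floor 9 moving up, LOOK stop order: [10, 8, 7, 4, 3, 2]
  9 → 10: |10-9| = 1, total = 1
  10 → 8: |8-10| = 2, total = 3
  8 → 7: |7-8| = 1, total = 4
  7 → 4: |4-7| = 3, total = 7
  4 → 3: |3-4| = 1, total = 8
  3 → 2: |2-3| = 1, total = 9

Answer: 9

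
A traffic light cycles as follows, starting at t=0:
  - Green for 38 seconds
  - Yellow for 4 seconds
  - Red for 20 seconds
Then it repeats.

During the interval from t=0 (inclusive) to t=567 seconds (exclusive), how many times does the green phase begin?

Answer: 10

Derivation:
Cycle = 38+4+20 = 62s
green phase starts at t = k*62 + 0 for k=0,1,2,...
Need k*62+0 < 567 → k < 9.145
k ∈ {0, ..., 9} → 10 starts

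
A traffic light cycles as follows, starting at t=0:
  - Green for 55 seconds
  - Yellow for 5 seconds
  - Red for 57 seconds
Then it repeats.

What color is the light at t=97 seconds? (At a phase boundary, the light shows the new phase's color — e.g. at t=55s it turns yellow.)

Cycle length = 55 + 5 + 57 = 117s
t = 97, phase_t = 97 mod 117 = 97
97 >= 60 → RED

Answer: red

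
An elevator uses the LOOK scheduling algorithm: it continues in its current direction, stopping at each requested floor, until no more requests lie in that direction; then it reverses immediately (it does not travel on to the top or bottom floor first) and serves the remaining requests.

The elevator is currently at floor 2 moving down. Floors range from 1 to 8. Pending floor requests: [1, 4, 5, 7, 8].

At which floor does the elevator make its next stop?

Current floor: 2, direction: down
Requests above: [4, 5, 7, 8]
Requests below: [1]
Moving down and requests lie below → nearest below is max([1]) = 1

Answer: 1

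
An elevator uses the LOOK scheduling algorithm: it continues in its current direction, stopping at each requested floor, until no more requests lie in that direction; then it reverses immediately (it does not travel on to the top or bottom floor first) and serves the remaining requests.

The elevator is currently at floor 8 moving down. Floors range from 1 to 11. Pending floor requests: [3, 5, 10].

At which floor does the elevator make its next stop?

Answer: 5

Derivation:
Current floor: 8, direction: down
Requests above: [10]
Requests below: [3, 5]
Moving down and requests lie below → nearest below is max([3, 5]) = 5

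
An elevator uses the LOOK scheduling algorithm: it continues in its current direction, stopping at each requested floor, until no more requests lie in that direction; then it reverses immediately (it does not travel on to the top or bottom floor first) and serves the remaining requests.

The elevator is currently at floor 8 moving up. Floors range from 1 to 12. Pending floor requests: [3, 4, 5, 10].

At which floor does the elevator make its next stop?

Answer: 10

Derivation:
Current floor: 8, direction: up
Requests above: [10]
Requests below: [3, 4, 5]
Moving up and requests lie above → nearest above is min([10]) = 10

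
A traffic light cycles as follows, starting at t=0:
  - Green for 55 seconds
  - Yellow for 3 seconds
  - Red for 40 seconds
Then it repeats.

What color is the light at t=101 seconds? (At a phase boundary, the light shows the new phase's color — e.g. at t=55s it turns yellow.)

Answer: green

Derivation:
Cycle length = 55 + 3 + 40 = 98s
t = 101, phase_t = 101 mod 98 = 3
3 < 55 (green end) → GREEN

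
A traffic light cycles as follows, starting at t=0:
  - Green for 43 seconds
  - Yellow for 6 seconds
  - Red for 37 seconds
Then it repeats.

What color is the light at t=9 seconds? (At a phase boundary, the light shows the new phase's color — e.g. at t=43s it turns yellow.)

Answer: green

Derivation:
Cycle length = 43 + 6 + 37 = 86s
t = 9, phase_t = 9 mod 86 = 9
9 < 43 (green end) → GREEN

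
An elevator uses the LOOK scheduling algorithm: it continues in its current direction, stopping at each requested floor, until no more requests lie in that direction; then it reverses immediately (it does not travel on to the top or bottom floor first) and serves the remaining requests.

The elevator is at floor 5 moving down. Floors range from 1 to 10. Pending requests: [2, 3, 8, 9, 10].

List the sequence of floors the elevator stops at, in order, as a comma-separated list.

Answer: 3, 2, 8, 9, 10

Derivation:
Current: 5, moving DOWN
Serve below first (descending): [3, 2]
Then reverse, serve above (ascending): [8, 9, 10]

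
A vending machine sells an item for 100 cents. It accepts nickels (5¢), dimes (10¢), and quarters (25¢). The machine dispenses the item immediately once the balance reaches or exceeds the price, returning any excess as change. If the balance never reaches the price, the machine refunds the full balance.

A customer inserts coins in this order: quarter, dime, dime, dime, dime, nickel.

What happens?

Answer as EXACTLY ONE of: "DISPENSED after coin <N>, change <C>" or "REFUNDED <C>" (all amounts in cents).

Price: 100¢
Coin 1 (quarter, 25¢): balance = 25¢
Coin 2 (dime, 10¢): balance = 35¢
Coin 3 (dime, 10¢): balance = 45¢
Coin 4 (dime, 10¢): balance = 55¢
Coin 5 (dime, 10¢): balance = 65¢
Coin 6 (nickel, 5¢): balance = 70¢
All coins inserted, balance 70¢ < price 100¢ → REFUND 70¢

Answer: REFUNDED 70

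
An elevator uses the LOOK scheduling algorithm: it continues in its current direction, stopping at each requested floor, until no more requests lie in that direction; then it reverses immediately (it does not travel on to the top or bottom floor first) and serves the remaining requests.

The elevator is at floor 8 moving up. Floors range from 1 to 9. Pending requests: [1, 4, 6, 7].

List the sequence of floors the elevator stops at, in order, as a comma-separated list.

Current: 8, moving UP
Serve above first (ascending): []
Then reverse, serve below (descending): [7, 6, 4, 1]

Answer: 7, 6, 4, 1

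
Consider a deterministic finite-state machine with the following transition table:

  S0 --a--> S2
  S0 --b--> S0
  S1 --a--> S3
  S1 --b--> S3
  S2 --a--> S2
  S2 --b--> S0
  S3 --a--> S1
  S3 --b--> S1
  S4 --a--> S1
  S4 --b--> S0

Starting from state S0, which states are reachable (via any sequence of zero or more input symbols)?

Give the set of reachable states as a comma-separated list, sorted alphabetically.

BFS from S0:
  visit S0: S0--a-->S2 (new), S0--b-->S0 (seen)
  visit S2: S2--a-->S2 (seen), S2--b-->S0 (seen)

Answer: S0, S2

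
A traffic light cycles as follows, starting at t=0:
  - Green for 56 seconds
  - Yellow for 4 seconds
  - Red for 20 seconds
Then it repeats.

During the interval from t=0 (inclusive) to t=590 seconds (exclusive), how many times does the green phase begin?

Answer: 8

Derivation:
Cycle = 56+4+20 = 80s
green phase starts at t = k*80 + 0 for k=0,1,2,...
Need k*80+0 < 590 → k < 7.375
k ∈ {0, ..., 7} → 8 starts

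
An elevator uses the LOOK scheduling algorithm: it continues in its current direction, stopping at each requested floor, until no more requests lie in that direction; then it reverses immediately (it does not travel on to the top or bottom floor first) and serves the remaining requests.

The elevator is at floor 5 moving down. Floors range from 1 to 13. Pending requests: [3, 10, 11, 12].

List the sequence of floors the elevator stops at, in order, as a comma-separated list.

Current: 5, moving DOWN
Serve below first (descending): [3]
Then reverse, serve above (ascending): [10, 11, 12]

Answer: 3, 10, 11, 12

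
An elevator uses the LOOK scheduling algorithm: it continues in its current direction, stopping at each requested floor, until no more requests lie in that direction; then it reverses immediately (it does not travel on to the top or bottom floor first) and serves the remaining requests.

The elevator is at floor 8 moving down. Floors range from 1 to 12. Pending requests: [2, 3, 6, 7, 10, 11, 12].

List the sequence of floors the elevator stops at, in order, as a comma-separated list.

Answer: 7, 6, 3, 2, 10, 11, 12

Derivation:
Current: 8, moving DOWN
Serve below first (descending): [7, 6, 3, 2]
Then reverse, serve above (ascending): [10, 11, 12]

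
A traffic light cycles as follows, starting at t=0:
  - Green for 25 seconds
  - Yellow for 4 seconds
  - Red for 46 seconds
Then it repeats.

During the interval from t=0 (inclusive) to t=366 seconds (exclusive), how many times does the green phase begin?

Cycle = 25+4+46 = 75s
green phase starts at t = k*75 + 0 for k=0,1,2,...
Need k*75+0 < 366 → k < 4.880
k ∈ {0, ..., 4} → 5 starts

Answer: 5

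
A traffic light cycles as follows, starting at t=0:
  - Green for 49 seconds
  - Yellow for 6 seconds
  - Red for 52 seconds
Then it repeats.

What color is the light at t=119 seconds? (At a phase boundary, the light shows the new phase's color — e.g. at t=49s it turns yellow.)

Answer: green

Derivation:
Cycle length = 49 + 6 + 52 = 107s
t = 119, phase_t = 119 mod 107 = 12
12 < 49 (green end) → GREEN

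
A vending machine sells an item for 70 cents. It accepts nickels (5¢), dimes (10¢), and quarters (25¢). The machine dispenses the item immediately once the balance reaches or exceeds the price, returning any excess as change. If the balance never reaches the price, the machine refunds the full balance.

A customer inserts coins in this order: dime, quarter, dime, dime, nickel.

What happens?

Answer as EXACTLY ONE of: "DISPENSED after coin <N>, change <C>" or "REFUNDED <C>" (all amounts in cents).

Price: 70¢
Coin 1 (dime, 10¢): balance = 10¢
Coin 2 (quarter, 25¢): balance = 35¢
Coin 3 (dime, 10¢): balance = 45¢
Coin 4 (dime, 10¢): balance = 55¢
Coin 5 (nickel, 5¢): balance = 60¢
All coins inserted, balance 60¢ < price 70¢ → REFUND 60¢

Answer: REFUNDED 60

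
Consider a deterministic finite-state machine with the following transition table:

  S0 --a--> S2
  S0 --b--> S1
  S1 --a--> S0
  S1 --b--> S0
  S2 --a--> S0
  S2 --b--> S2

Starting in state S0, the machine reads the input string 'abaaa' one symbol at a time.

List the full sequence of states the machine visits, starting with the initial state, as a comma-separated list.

Answer: S0, S2, S2, S0, S2, S0

Derivation:
Start: S0
  read 'a': S0 --a--> S2
  read 'b': S2 --b--> S2
  read 'a': S2 --a--> S0
  read 'a': S0 --a--> S2
  read 'a': S2 --a--> S0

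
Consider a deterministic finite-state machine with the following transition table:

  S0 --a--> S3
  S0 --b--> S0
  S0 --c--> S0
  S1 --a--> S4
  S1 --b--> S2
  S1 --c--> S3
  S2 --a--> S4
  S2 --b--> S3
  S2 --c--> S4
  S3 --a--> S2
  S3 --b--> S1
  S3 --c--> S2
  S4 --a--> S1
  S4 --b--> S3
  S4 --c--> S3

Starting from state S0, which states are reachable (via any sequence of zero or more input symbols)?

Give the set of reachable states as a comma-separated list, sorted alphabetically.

Answer: S0, S1, S2, S3, S4

Derivation:
BFS from S0:
  visit S0: S0--a-->S3 (new), S0--b-->S0 (seen), S0--c-->S0 (seen)
  visit S3: S3--a-->S2 (new), S3--b-->S1 (new), S3--c-->S2 (seen)
  visit S2: S2--a-->S4 (new), S2--b-->S3 (seen), S2--c-->S4 (seen)
  visit S1: S1--a-->S4 (seen), S1--b-->S2 (seen), S1--c-->S3 (seen)
  visit S4: S4--a-->S1 (seen), S4--b-->S3 (seen), S4--c-->S3 (seen)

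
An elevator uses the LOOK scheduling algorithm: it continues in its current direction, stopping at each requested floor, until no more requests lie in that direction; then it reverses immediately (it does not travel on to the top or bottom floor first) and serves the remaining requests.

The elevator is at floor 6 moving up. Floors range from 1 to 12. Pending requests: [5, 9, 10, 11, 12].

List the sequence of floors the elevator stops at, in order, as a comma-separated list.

Answer: 9, 10, 11, 12, 5

Derivation:
Current: 6, moving UP
Serve above first (ascending): [9, 10, 11, 12]
Then reverse, serve below (descending): [5]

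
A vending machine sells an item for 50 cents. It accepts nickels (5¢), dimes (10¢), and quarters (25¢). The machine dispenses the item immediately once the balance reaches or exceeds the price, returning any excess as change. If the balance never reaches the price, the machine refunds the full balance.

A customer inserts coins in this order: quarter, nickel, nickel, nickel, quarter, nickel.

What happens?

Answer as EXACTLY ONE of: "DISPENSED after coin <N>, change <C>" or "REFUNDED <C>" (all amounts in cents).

Price: 50¢
Coin 1 (quarter, 25¢): balance = 25¢
Coin 2 (nickel, 5¢): balance = 30¢
Coin 3 (nickel, 5¢): balance = 35¢
Coin 4 (nickel, 5¢): balance = 40¢
Coin 5 (quarter, 25¢): balance = 65¢
  → balance >= price → DISPENSE, change = 65 - 50 = 15¢

Answer: DISPENSED after coin 5, change 15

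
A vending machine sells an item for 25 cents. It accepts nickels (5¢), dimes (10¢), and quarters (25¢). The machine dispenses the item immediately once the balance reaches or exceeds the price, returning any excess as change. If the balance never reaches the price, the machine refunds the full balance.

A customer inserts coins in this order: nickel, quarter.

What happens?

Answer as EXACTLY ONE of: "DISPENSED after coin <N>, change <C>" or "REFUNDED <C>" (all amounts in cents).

Price: 25¢
Coin 1 (nickel, 5¢): balance = 5¢
Coin 2 (quarter, 25¢): balance = 30¢
  → balance >= price → DISPENSE, change = 30 - 25 = 5¢

Answer: DISPENSED after coin 2, change 5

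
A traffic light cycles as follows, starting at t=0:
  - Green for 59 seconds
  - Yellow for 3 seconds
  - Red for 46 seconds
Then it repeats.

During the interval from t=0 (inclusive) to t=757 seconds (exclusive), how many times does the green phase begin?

Cycle = 59+3+46 = 108s
green phase starts at t = k*108 + 0 for k=0,1,2,...
Need k*108+0 < 757 → k < 7.009
k ∈ {0, ..., 7} → 8 starts

Answer: 8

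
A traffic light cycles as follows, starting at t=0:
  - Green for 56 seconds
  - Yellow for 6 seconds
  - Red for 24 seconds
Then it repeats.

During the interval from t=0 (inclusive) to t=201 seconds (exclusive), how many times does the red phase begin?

Cycle = 56+6+24 = 86s
red phase starts at t = k*86 + 62 for k=0,1,2,...
Need k*86+62 < 201 → k < 1.616
k ∈ {0, ..., 1} → 2 starts

Answer: 2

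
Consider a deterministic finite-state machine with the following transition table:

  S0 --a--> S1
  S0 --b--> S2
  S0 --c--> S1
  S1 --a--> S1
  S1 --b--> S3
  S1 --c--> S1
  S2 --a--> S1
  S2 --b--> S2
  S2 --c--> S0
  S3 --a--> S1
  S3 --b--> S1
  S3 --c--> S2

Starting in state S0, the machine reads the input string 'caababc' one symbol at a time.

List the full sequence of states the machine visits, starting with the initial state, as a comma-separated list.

Start: S0
  read 'c': S0 --c--> S1
  read 'a': S1 --a--> S1
  read 'a': S1 --a--> S1
  read 'b': S1 --b--> S3
  read 'a': S3 --a--> S1
  read 'b': S1 --b--> S3
  read 'c': S3 --c--> S2

Answer: S0, S1, S1, S1, S3, S1, S3, S2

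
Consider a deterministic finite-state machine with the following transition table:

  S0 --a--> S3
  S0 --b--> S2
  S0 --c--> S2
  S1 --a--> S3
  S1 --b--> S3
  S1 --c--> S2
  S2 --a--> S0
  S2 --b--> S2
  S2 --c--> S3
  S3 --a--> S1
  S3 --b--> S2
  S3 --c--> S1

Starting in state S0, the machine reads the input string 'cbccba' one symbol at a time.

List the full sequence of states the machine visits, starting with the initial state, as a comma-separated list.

Answer: S0, S2, S2, S3, S1, S3, S1

Derivation:
Start: S0
  read 'c': S0 --c--> S2
  read 'b': S2 --b--> S2
  read 'c': S2 --c--> S3
  read 'c': S3 --c--> S1
  read 'b': S1 --b--> S3
  read 'a': S3 --a--> S1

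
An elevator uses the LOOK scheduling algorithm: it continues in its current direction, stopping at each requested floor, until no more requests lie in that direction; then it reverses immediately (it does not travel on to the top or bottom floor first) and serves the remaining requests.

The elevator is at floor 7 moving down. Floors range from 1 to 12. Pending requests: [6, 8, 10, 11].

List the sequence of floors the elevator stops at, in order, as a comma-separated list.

Answer: 6, 8, 10, 11

Derivation:
Current: 7, moving DOWN
Serve below first (descending): [6]
Then reverse, serve above (ascending): [8, 10, 11]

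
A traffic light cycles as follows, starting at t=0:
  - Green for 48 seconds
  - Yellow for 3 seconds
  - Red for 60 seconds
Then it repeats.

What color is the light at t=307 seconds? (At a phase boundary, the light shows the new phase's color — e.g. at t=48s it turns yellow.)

Answer: red

Derivation:
Cycle length = 48 + 3 + 60 = 111s
t = 307, phase_t = 307 mod 111 = 85
85 >= 51 → RED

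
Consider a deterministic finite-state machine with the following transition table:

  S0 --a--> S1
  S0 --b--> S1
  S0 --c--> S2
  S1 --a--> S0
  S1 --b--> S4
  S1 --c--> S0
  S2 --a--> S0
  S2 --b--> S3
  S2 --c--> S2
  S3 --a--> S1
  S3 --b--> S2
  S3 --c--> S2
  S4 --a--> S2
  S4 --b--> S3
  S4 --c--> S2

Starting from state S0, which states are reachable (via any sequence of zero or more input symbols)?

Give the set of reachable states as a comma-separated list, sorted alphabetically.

BFS from S0:
  visit S0: S0--a-->S1 (new), S0--b-->S1 (seen), S0--c-->S2 (new)
  visit S1: S1--a-->S0 (seen), S1--b-->S4 (new), S1--c-->S0 (seen)
  visit S2: S2--a-->S0 (seen), S2--b-->S3 (new), S2--c-->S2 (seen)
  visit S4: S4--a-->S2 (seen), S4--b-->S3 (seen), S4--c-->S2 (seen)
  visit S3: S3--a-->S1 (seen), S3--b-->S2 (seen), S3--c-->S2 (seen)

Answer: S0, S1, S2, S3, S4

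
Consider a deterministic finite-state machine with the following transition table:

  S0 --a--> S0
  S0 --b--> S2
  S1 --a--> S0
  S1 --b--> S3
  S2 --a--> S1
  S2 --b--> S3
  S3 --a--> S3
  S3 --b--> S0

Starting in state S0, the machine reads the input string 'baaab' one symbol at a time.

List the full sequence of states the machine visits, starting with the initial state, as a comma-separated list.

Start: S0
  read 'b': S0 --b--> S2
  read 'a': S2 --a--> S1
  read 'a': S1 --a--> S0
  read 'a': S0 --a--> S0
  read 'b': S0 --b--> S2

Answer: S0, S2, S1, S0, S0, S2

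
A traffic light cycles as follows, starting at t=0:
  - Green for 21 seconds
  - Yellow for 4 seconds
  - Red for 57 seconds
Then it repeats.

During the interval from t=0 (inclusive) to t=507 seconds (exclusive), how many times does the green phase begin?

Cycle = 21+4+57 = 82s
green phase starts at t = k*82 + 0 for k=0,1,2,...
Need k*82+0 < 507 → k < 6.183
k ∈ {0, ..., 6} → 7 starts

Answer: 7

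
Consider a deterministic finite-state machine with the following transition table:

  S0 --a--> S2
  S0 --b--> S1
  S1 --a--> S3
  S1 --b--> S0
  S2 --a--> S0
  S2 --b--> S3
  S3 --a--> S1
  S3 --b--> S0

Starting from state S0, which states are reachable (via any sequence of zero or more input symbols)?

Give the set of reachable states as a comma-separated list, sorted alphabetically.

BFS from S0:
  visit S0: S0--a-->S2 (new), S0--b-->S1 (new)
  visit S2: S2--a-->S0 (seen), S2--b-->S3 (new)
  visit S1: S1--a-->S3 (seen), S1--b-->S0 (seen)
  visit S3: S3--a-->S1 (seen), S3--b-->S0 (seen)

Answer: S0, S1, S2, S3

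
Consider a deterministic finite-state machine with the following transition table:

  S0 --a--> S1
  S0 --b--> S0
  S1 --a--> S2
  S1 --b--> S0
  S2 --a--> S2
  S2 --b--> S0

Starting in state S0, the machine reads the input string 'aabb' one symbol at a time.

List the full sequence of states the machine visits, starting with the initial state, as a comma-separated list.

Start: S0
  read 'a': S0 --a--> S1
  read 'a': S1 --a--> S2
  read 'b': S2 --b--> S0
  read 'b': S0 --b--> S0

Answer: S0, S1, S2, S0, S0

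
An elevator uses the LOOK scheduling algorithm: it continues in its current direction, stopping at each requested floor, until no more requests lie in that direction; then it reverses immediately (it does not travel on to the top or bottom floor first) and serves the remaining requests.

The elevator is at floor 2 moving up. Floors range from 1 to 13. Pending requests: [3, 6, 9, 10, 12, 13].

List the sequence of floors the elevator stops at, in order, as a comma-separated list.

Answer: 3, 6, 9, 10, 12, 13

Derivation:
Current: 2, moving UP
Serve above first (ascending): [3, 6, 9, 10, 12, 13]
Then reverse, serve below (descending): []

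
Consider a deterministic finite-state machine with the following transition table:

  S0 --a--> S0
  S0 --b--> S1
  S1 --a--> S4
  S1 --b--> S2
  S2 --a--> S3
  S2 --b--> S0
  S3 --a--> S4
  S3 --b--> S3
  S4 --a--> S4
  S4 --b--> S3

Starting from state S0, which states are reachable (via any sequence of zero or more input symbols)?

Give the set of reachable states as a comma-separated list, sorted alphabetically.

BFS from S0:
  visit S0: S0--a-->S0 (seen), S0--b-->S1 (new)
  visit S1: S1--a-->S4 (new), S1--b-->S2 (new)
  visit S4: S4--a-->S4 (seen), S4--b-->S3 (new)
  visit S2: S2--a-->S3 (seen), S2--b-->S0 (seen)
  visit S3: S3--a-->S4 (seen), S3--b-->S3 (seen)

Answer: S0, S1, S2, S3, S4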